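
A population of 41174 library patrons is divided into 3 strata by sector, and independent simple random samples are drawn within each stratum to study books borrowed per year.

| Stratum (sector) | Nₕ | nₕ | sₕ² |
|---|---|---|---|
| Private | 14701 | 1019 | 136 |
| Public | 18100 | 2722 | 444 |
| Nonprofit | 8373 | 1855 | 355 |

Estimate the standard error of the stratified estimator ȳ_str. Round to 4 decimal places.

Var(ȳ_str) = Σₕ Wₕ²(1 − fₕ)sₕ²/nₕ with Wₕ = Nₕ/N, N = 41174.
Private: Wₕ = 0.35704571; term = 0.35704571²·(1 − 0.06931501)·136/1019 = 0.015834891.
Public: Wₕ = 0.43959780; term = 0.43959780²·(1 − 0.15038674)·444/2722 = 0.026781023.
Nonprofit: Wₕ = 0.20335649; term = 0.20335649²·(1 − 0.22154544)·355/1855 = 0.0061607526.
Sum = 0.048776667.
SE = √(0.048776667) = 0.2209.

0.2209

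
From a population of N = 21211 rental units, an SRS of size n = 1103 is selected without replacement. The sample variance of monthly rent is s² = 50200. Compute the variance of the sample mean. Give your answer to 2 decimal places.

Under SRS without replacement, Var(ȳ) = (1 − f)·s²/n with f = n/N = 1103/21211 = 0.05200132.
Var(ȳ) = (1 − 0.05200132)·50200/1103 = 0.94799868·45.512239 = 43.145543.

43.15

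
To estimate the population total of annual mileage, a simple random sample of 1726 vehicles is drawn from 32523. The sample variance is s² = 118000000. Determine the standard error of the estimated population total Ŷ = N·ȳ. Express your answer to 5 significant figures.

Var(Ŷ) = N²·Var(ȳ) = N²·(1 − n/N)·s²/n.
f = 1726/32523 = 0.05307013; Var(ȳ) = 0.94692987·118000000/1726 = 64737.963.
Var(Ŷ) = 32523² · 64737.963 = 6.8476291 × 10^13.
SE(Ŷ) = √(6.8476291 × 10^13) = 8.2750 × 10^6.

8.2750 × 10^6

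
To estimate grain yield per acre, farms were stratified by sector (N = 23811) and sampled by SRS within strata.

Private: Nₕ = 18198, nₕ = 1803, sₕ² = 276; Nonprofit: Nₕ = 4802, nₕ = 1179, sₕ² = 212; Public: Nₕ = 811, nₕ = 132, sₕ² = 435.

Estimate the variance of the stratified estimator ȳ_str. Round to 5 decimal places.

Var(ȳ_str) = Σₕ Wₕ²(1 − fₕ)sₕ²/nₕ with Wₕ = Nₕ/N, N = 23811.
Private: Wₕ = 0.76426862; term = 0.76426862²·(1 − 0.09907682)·276/1803 = 0.080555123.
Nonprofit: Wₕ = 0.20167150; term = 0.20167150²·(1 − 0.24552270)·212/1179 = 0.0055176897.
Public: Wₕ = 0.03405989; term = 0.03405989²·(1 − 0.16276202)·435/132 = 0.0032007421.
Sum = 0.089273555.

0.08927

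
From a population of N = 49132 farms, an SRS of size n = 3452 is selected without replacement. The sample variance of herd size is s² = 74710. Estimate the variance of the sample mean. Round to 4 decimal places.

Under SRS without replacement, Var(ȳ) = (1 − f)·s²/n with f = n/N = 3452/49132 = 0.07025971.
Var(ȳ) = (1 − 0.07025971)·74710/3452 = 0.92974029·21.642526 = 20.121928.

20.1219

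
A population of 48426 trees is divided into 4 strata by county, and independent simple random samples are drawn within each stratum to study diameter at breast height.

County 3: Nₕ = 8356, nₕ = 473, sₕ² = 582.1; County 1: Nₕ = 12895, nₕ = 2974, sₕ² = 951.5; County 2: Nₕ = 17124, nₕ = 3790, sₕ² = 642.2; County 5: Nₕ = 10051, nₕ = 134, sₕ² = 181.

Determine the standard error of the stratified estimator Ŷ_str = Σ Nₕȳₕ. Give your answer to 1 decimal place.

Var(Ŷ_str) = Σₕ Nₕ²(1 − fₕ)sₕ²/nₕ.
County 3: 8356²·(1 − 473/8356)·582.1/473 = 8.1063699 × 10^7.
County 1: 12895²·(1 − 2974/12895)·951.5/2974 = 4.0930271 × 10^7.
County 2: 17124²·(1 − 3790/17124)·642.2/3790 = 3.8689825 × 10^7.
County 5: 10051²·(1 − 134/10051)·181/134 = 1.3463667 × 10^8.
Sum = 2.9532047 × 10^8.
SE = √(2.9532047 × 10^8) = 17184.9.

17184.9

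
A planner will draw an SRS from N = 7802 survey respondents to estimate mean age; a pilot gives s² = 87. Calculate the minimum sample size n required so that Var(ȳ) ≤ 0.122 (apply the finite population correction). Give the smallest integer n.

654

Without fpc, n₀ = s²/D = 87/0.122 = 713.1148.
With fpc, (1 − n/N)·s²/n ≤ D requires n ≥ n₀/(1 + n₀/N) = 713.1148/(1 + 713.1148/7802) = 653.3936.
Rounding up, n = 654.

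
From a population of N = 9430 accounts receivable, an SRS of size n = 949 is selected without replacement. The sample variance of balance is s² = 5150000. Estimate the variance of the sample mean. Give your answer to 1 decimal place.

4880.6

Under SRS without replacement, Var(ȳ) = (1 − f)·s²/n with f = n/N = 949/9430 = 0.10063627.
Var(ȳ) = (1 − 0.10063627)·5150000/949 = 0.89936373·5426.765 = 4880.6356.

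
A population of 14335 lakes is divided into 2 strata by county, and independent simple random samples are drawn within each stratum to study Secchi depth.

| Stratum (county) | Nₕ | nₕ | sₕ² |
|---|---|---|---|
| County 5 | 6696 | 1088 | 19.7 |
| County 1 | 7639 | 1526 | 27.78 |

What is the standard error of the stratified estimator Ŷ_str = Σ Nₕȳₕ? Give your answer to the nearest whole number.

Var(Ŷ_str) = Σₕ Nₕ²(1 − fₕ)sₕ²/nₕ.
County 5: 6696²·(1 − 1088/6696)·19.7/1088 = 679924.64.
County 1: 7639²·(1 − 1526/7639)·27.78/1526 = 850097.25.
Sum = 1.5300219 × 10^6.
SE = √(1.5300219 × 10^6) = 1237.

1237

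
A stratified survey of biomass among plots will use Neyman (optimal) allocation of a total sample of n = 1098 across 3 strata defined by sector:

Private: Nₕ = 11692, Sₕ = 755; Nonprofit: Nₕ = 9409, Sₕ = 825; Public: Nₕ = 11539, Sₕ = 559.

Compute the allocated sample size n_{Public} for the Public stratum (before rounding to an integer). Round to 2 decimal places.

307.39

Neyman allocation: nₕ = n·NₕSₕ / Σⱼ NⱼSⱼ.
Σ NⱼSⱼ = 11692·755 + 9409·825 + 11539·559 = 2.3040186 × 10^7.
n_{Public} = 1098·11539·559 / (2.3040186 × 10^7) = 307.39.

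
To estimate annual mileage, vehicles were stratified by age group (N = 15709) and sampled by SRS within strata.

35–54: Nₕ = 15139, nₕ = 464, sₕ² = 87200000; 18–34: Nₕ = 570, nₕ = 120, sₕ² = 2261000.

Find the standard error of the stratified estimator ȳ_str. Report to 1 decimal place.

411.4

Var(ȳ_str) = Σₕ Wₕ²(1 − fₕ)sₕ²/nₕ with Wₕ = Nₕ/N, N = 15709.
35–54: Wₕ = 0.96371507; term = 0.96371507²·(1 − 0.03064932)·87200000/464 = 169190.79.
18–34: Wₕ = 0.03628493; term = 0.03628493²·(1 − 0.21052632)·2261000/120 = 19.58437.
Sum = 169210.37.
SE = √(169210.37) = 411.4.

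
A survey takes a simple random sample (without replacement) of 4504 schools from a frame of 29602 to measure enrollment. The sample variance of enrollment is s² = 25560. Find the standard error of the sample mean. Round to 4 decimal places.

2.1935

Under SRS without replacement, Var(ȳ) = (1 − f)·s²/n with f = n/N = 4504/29602 = 0.15215188.
Var(ȳ) = (1 − 0.15215188)·25560/4504 = 0.84784812·5.6749556 = 4.8115004.
SE(ȳ) = √(4.8115004) = 2.1935.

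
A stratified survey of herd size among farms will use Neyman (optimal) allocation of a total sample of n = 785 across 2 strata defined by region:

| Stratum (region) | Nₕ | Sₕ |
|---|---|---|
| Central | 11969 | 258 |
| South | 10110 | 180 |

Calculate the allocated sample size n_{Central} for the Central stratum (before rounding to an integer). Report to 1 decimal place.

493.9

Neyman allocation: nₕ = n·NₕSₕ / Σⱼ NⱼSⱼ.
Σ NⱼSⱼ = 11969·258 + 10110·180 = 4.907802 × 10^6.
n_{Central} = 785·11969·258 / (4.907802 × 10^6) = 493.9.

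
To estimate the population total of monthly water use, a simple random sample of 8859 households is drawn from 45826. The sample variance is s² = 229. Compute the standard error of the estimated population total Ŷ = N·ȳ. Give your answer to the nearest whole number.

6617

Var(Ŷ) = N²·Var(ȳ) = N²·(1 − n/N)·s²/n.
f = 8859/45826 = 0.19331820; Var(ȳ) = 0.80668180·229/8859 = 0.020852255.
Var(Ŷ) = 45826² · 0.020852255 = 4.37902 × 10^7.
SE(Ŷ) = √(4.37902 × 10^7) = 6617.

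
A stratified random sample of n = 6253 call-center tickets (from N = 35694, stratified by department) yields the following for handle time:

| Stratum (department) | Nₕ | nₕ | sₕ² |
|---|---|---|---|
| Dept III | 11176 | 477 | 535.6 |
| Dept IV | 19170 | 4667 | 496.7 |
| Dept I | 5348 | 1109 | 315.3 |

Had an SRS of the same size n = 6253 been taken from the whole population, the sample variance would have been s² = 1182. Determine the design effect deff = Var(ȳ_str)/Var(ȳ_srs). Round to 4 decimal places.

0.8573

Var(ȳ_str) = Σ Wₕ²(1−fₕ)sₕ²/nₕ with Wₕ = Nₕ/35694:
  Dept III: (11176/35694)²·(1−477/11176)·535.6/477 = 0.10538076
  Dept IV: (19170/35694)²·(1−4667/19170)·496.7/4667 = 0.023224474
  Dept I: (5348/35694)²·(1−1109/5348)·315.3/1109 = 0.0050589082
  → Var(ȳ_str) = 0.13366414.
Var(ȳ_srs) = (1 − 6253/35694)·1182/6253 = 0.15591446.
deff = 0.13366414 / 0.15591446 = 0.8573.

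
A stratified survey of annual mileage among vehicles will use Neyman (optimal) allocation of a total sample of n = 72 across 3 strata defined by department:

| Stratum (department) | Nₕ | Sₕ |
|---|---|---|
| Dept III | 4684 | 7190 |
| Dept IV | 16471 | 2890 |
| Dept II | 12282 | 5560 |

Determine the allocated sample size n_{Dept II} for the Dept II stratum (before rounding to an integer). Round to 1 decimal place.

32.9

Neyman allocation: nₕ = n·NₕSₕ / Σⱼ NⱼSⱼ.
Σ NⱼSⱼ = 4684·7190 + 16471·2890 + 12282·5560 = 1.4956707 × 10^8.
n_{Dept II} = 72·12282·5560 / (1.4956707 × 10^8) = 32.9.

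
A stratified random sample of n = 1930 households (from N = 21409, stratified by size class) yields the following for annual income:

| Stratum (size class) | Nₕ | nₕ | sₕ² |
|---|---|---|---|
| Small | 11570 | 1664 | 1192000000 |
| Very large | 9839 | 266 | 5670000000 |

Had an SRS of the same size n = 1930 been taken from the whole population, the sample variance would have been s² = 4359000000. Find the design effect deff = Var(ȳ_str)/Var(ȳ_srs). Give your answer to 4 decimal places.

Var(ȳ_str) = Σ Wₕ²(1−fₕ)sₕ²/nₕ with Wₕ = Nₕ/21409:
  Small: (11570/21409)²·(1−1664/11570)·1192000000/1664 = 179127.33
  Very large: (9839/21409)²·(1−266/9839)·5670000000/266 = 4.3803385 × 10^6
  → Var(ȳ_str) = 4.5594658 × 10^6.
Var(ȳ_srs) = (1 − 1930/21409)·4359000000/1930 = 2.0549433 × 10^6.
deff = (4.5594658 × 10^6) / (2.0549433 × 10^6) = 2.2188.

2.2188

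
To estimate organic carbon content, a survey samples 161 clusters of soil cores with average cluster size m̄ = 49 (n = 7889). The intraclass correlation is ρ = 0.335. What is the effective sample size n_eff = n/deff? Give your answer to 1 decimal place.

deff = 1 + (49 − 1)·0.335 = 1 + 16.08 = 17.08.
n_eff = 7889 / 17.08 = 461.9.

461.9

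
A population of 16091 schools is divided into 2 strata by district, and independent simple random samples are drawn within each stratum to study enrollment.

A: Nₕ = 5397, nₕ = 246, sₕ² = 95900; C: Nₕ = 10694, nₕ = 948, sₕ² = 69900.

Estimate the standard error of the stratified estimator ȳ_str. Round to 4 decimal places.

8.4579

Var(ȳ_str) = Σₕ Wₕ²(1 − fₕ)sₕ²/nₕ with Wₕ = Nₕ/N, N = 16091.
A: Wₕ = 0.33540488; term = 0.33540488²·(1 − 0.04558088)·95900/246 = 41.856354.
C: Wₕ = 0.66459512; term = 0.66459512²·(1 − 0.08864784)·69900/948 = 29.680373.
Sum = 71.536727.
SE = √(71.536727) = 8.4579.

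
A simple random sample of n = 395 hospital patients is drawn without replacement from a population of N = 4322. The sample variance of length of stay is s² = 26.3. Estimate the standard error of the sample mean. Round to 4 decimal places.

0.2460

Under SRS without replacement, Var(ȳ) = (1 − f)·s²/n with f = n/N = 395/4322 = 0.09139287.
Var(ȳ) = (1 − 0.09139287)·26.3/395 = 0.90860713·0.066582278 = 0.060497133.
SE(ȳ) = √(0.060497133) = 0.2460.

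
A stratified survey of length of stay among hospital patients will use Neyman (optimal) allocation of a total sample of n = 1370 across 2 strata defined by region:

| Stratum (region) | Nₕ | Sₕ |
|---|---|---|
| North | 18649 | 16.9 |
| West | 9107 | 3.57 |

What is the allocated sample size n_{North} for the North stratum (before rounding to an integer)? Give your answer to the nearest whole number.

1242

Neyman allocation: nₕ = n·NₕSₕ / Σⱼ NⱼSⱼ.
Σ NⱼSⱼ = 18649·16.9 + 9107·3.57 = 347680.09.
n_{North} = 1370·18649·16.9 / 347680.09 = 1242.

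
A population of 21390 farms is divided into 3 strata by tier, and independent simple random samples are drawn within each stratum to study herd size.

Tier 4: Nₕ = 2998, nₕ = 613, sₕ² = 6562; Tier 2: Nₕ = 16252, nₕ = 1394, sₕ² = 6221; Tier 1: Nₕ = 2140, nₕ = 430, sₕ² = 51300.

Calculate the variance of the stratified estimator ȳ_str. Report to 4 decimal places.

Var(ȳ_str) = Σₕ Wₕ²(1 − fₕ)sₕ²/nₕ with Wₕ = Nₕ/N, N = 21390.
Tier 4: Wₕ = 0.14015895; term = 0.14015895²·(1 − 0.20446965)·6562/613 = 0.16729162.
Tier 2: Wₕ = 0.75979430; term = 0.75979430²·(1 − 0.08577406)·6221/1394 = 2.3552826.
Tier 1: Wₕ = 0.10004675; term = 0.10004675²·(1 − 0.20093458)·51300/430 = 0.95419519.
Sum = 3.4767694.

3.4768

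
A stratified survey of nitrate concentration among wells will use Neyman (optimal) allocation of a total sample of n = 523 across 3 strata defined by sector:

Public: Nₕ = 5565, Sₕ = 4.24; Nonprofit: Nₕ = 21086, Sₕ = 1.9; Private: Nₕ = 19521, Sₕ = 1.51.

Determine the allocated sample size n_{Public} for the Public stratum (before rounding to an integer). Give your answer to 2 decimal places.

132.50

Neyman allocation: nₕ = n·NₕSₕ / Σⱼ NⱼSⱼ.
Σ NⱼSⱼ = 5565·4.24 + 21086·1.9 + 19521·1.51 = 93135.71.
n_{Public} = 523·5565·4.24 / 93135.71 = 132.50.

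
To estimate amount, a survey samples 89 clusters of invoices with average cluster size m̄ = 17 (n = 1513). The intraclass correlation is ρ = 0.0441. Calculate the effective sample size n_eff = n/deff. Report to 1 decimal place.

deff = 1 + (17 − 1)·0.0441 = 1 + 0.7056 = 1.7056.
n_eff = 1513 / 1.7056 = 887.1.

887.1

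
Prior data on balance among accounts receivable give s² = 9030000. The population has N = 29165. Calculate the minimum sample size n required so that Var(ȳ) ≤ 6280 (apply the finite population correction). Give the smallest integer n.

1371

Without fpc, n₀ = s²/D = 9030000/6280 = 1437.8981.
With fpc, (1 − n/N)·s²/n ≤ D requires n ≥ n₀/(1 + n₀/N) = 1437.8981/(1 + 1437.8981/29165) = 1370.3375.
Rounding up, n = 1371.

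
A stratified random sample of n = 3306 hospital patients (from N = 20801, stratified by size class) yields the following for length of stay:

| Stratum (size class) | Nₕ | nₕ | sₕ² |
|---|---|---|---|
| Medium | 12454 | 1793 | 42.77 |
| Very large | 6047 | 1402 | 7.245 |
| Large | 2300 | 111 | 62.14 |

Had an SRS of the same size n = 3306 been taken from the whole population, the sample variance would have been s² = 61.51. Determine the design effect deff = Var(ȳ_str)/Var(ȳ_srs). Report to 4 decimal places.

Var(ȳ_str) = Σ Wₕ²(1−fₕ)sₕ²/nₕ with Wₕ = Nₕ/20801:
  Medium: (12454/20801)²·(1−1793/12454)·42.77/1793 = 0.0073197684
  Very large: (6047/20801)²·(1−1402/6047)·7.245/1402 = 3.3546532 × 10^-4
  Large: (2300/20801)²·(1−111/2300)·62.14/111 = 0.0065140853
  → Var(ȳ_str) = 0.014169319.
Var(ȳ_srs) = (1 − 3306/20801)·61.51/3306 = 0.015648496.
deff = 0.014169319 / 0.015648496 = 0.9055.

0.9055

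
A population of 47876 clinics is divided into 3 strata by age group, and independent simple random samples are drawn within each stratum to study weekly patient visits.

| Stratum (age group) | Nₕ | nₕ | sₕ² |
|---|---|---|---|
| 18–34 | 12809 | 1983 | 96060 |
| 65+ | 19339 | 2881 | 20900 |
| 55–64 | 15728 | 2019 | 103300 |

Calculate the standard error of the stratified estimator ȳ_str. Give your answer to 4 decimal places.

2.9582

Var(ȳ_str) = Σₕ Wₕ²(1 − fₕ)sₕ²/nₕ with Wₕ = Nₕ/N, N = 47876.
18–34: Wₕ = 0.26754533; term = 0.26754533²·(1 − 0.15481302)·96060/1983 = 2.9306732.
65+: Wₕ = 0.40393934; term = 0.40393934²·(1 − 0.14897358)·20900/2881 = 1.0073453.
55–64: Wₕ = 0.32851533; term = 0.32851533²·(1 − 0.12836979)·103300/2019 = 4.812908.
Sum = 8.7509265.
SE = √(8.7509265) = 2.9582.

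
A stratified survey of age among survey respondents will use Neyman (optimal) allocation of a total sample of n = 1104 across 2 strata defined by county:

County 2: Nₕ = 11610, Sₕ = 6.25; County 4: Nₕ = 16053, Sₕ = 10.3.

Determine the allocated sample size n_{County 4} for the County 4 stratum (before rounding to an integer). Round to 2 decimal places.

Neyman allocation: nₕ = n·NₕSₕ / Σⱼ NⱼSⱼ.
Σ NⱼSⱼ = 11610·6.25 + 16053·10.3 = 237908.4.
n_{County 4} = 1104·16053·10.3 / 237908.4 = 767.28.

767.28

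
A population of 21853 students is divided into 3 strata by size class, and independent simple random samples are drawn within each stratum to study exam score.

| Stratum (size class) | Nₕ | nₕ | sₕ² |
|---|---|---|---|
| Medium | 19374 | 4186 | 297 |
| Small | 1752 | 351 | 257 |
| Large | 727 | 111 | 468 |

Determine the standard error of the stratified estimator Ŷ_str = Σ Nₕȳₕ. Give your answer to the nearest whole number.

Var(Ŷ_str) = Σₕ Nₕ²(1 − fₕ)sₕ²/nₕ.
Medium: 19374²·(1 − 4186/19374)·297/4186 = 2.0877434 × 10^7.
Small: 1752²·(1 − 351/1752)·257/351 = 1.7972076 × 10^6.
Large: 727²·(1 − 111/727)·468/111 = 1.8881565 × 10^6.
Sum = 2.4562798 × 10^7.
SE = √(2.4562798 × 10^7) = 4956.

4956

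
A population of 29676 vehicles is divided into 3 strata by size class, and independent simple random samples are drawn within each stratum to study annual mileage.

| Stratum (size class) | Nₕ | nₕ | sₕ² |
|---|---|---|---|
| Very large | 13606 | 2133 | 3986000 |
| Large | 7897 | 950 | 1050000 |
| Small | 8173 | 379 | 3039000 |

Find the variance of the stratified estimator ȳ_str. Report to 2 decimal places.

Var(ȳ_str) = Σₕ Wₕ²(1 − fₕ)sₕ²/nₕ with Wₕ = Nₕ/N, N = 29676.
Very large: Wₕ = 0.45848497; term = 0.45848497²·(1 − 0.15676907)·3986000/2133 = 331.2403.
Large: Wₕ = 0.26610729; term = 0.26610729²·(1 − 0.12029885)·1050000/950 = 68.851658.
Small: Wₕ = 0.27540774; term = 0.27540774²·(1 − 0.04637220)·3039000/379 = 579.99288.
Sum = 980.08484.

980.08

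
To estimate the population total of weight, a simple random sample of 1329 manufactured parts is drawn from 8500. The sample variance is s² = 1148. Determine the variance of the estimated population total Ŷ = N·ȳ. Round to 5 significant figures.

5.2652 × 10^7

Var(Ŷ) = N²·Var(ȳ) = N²·(1 − n/N)·s²/n.
f = 1329/8500 = 0.15635294; Var(ȳ) = 0.84364706·1148/1329 = 0.72874855.
Var(Ŷ) = 8500² · 0.72874855 = 5.2652083 × 10^7.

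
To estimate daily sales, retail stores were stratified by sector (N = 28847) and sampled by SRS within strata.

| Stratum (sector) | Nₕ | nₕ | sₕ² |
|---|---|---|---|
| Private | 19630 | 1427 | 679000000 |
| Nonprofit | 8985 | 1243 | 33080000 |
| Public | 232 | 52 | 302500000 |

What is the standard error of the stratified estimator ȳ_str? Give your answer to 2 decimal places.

Var(ȳ_str) = Σₕ Wₕ²(1 − fₕ)sₕ²/nₕ with Wₕ = Nₕ/N, N = 28847.
Private: Wₕ = 0.68048671; term = 0.68048671²·(1 − 0.07269485)·679000000/1427 = 204318.53.
Nonprofit: Wₕ = 0.31147086; term = 0.31147086²·(1 − 0.13834168)·33080000/1243 = 2224.6634.
Public: Wₕ = 0.00804243; term = 0.00804243²·(1 − 0.22413793)·302500000/52 = 291.93167.
Sum = 206835.13.
SE = √(206835.13) = 454.79.

454.79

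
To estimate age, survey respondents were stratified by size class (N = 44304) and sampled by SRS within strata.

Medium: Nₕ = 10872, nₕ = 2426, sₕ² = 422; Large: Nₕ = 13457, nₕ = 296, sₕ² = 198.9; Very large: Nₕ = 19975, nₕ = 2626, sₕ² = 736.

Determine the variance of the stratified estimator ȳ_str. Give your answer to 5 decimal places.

0.11825

Var(ȳ_str) = Σₕ Wₕ²(1 − fₕ)sₕ²/nₕ with Wₕ = Nₕ/N, N = 44304.
Medium: Wₕ = 0.24539545; term = 0.24539545²·(1 − 0.22314202)·422/2426 = 0.0081375992.
Large: Wₕ = 0.30374233; term = 0.30374233²·(1 − 0.02199599)·198.9/296 = 0.060630945.
Very large: Wₕ = 0.45086222; term = 0.45086222²·(1 − 0.13146433)·736/2626 = 0.049483277.
Sum = 0.11825182.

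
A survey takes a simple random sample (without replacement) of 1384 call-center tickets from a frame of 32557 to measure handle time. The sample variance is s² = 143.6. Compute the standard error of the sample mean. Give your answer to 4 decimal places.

Under SRS without replacement, Var(ȳ) = (1 − f)·s²/n with f = n/N = 1384/32557 = 0.04251006.
Var(ȳ) = (1 − 0.04251006)·143.6/1384 = 0.95748994·0.10375723 = 0.0993465.
SE(ȳ) = √(0.0993465) = 0.3152.

0.3152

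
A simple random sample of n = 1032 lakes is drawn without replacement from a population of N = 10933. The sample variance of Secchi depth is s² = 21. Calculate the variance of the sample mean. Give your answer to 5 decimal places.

0.01843

Under SRS without replacement, Var(ȳ) = (1 − f)·s²/n with f = n/N = 1032/10933 = 0.09439312.
Var(ȳ) = (1 − 0.09439312)·21/1032 = 0.90560688·0.020348837 = 0.018428047.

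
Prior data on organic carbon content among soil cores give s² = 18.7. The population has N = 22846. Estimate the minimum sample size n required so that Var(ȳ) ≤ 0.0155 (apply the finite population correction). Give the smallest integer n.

Without fpc, n₀ = s²/D = 18.7/0.0155 = 1206.4516.
With fpc, (1 − n/N)·s²/n ≤ D requires n ≥ n₀/(1 + n₀/N) = 1206.4516/(1 + 1206.4516/22846) = 1145.9370.
Rounding up, n = 1146.

1146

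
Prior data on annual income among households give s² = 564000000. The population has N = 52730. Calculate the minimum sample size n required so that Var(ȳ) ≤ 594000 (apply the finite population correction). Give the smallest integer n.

933

Without fpc, n₀ = s²/D = 564000000/594000 = 949.4949.
With fpc, (1 − n/N)·s²/n ≤ D requires n ≥ n₀/(1 + n₀/N) = 949.4949/(1 + 949.4949/52730) = 932.7000.
Rounding up, n = 933.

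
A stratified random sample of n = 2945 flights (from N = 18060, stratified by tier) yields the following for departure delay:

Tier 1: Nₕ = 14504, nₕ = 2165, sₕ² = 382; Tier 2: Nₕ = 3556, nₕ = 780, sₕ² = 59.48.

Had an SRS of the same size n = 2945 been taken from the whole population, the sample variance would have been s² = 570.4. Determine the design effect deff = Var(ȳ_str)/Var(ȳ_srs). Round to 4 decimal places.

Var(ȳ_str) = Σ Wₕ²(1−fₕ)sₕ²/nₕ with Wₕ = Nₕ/18060:
  Tier 1: (14504/18060)²·(1−2165/14504)·382/2165 = 0.096813902
  Tier 2: (3556/18060)²·(1−780/3556)·59.48/780 = 0.0023079271
  → Var(ȳ_str) = 0.099121829.
Var(ȳ_srs) = (1 − 2945/18060)·570.4/2945 = 0.1621006.
deff = 0.099121829 / 0.1621006 = 0.6115.

0.6115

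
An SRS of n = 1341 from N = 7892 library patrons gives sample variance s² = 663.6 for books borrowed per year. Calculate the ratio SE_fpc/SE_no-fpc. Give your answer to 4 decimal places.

0.9111

f = n/N = 1341/7892 = 0.16991891.
SE_no-fpc = √(s²/n) = 0.70345902; SE_fpc = √((1−f)s²/n) = 0.64091297.
Ratio = √(1−f) = 0.91108786.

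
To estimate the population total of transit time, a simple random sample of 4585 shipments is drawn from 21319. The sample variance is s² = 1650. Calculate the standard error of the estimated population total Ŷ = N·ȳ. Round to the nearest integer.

Var(Ŷ) = N²·Var(ȳ) = N²·(1 − n/N)·s²/n.
f = 4585/21319 = 0.21506637; Var(ȳ) = 0.78493363·1650/4585 = 0.28247339.
Var(Ŷ) = 21319² · 0.28247339 = 1.2838409 × 10^8.
SE(Ŷ) = √(1.2838409 × 10^8) = 11331.

11331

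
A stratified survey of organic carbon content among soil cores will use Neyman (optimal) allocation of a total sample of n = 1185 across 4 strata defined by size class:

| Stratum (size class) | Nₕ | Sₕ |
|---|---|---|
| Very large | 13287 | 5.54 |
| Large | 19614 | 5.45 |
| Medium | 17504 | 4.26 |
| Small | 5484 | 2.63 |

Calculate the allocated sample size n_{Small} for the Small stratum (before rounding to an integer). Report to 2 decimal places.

63.42

Neyman allocation: nₕ = n·NₕSₕ / Σⱼ NⱼSⱼ.
Σ NⱼSⱼ = 13287·5.54 + 19614·5.45 + 17504·4.26 + 5484·2.63 = 269496.24.
n_{Small} = 1185·5484·2.63 / 269496.24 = 63.42.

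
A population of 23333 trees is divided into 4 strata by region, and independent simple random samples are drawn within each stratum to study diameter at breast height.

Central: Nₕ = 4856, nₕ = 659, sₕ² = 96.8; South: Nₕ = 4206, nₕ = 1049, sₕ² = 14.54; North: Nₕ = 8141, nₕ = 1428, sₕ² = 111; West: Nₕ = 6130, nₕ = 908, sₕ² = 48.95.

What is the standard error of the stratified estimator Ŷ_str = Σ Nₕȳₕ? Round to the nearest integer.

3025

Var(Ŷ_str) = Σₕ Nₕ²(1 − fₕ)sₕ²/nₕ.
Central: 4856²·(1 − 659/4856)·96.8/659 = 2.9936953 × 10^6.
South: 4206²·(1 − 1049/4206)·14.54/1049 = 184048.71.
North: 8141²·(1 − 1428/8141)·111/1428 = 4.2480456 × 10^6.
West: 6130²·(1 − 908/6130)·48.95/908 = 1.7256956 × 10^6.
Sum = 9.1514852 × 10^6.
SE = √(9.1514852 × 10^6) = 3025.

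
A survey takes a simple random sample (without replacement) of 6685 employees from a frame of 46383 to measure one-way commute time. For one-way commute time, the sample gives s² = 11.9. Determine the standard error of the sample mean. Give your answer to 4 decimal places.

Under SRS without replacement, Var(ȳ) = (1 − f)·s²/n with f = n/N = 6685/46383 = 0.14412608.
Var(ȳ) = (1 − 0.14412608)·11.9/6685 = 0.85587392·0.0017801047 = 0.0015235452.
SE(ȳ) = √(0.0015235452) = 0.0390.

0.0390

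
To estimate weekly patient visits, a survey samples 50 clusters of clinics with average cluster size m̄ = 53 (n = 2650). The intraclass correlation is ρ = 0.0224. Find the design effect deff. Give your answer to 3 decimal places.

2.165

deff = 1 + (53 − 1)·0.0224 = 1 + 1.1648 = 2.1648.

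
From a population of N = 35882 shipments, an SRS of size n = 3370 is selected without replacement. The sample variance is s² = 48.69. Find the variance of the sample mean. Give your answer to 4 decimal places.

Under SRS without replacement, Var(ȳ) = (1 − f)·s²/n with f = n/N = 3370/35882 = 0.09391896.
Var(ȳ) = (1 − 0.09391896)·48.69/3370 = 0.90608104·0.014448071 = 0.013091123.

0.0131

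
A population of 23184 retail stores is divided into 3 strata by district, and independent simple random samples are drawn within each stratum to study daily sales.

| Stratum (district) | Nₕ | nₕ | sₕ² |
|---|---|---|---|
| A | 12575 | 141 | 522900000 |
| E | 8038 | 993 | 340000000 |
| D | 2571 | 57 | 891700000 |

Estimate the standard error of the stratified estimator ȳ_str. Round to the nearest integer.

Var(ȳ_str) = Σₕ Wₕ²(1 − fₕ)sₕ²/nₕ with Wₕ = Nₕ/N, N = 23184.
A: Wₕ = 0.54239993; term = 0.54239993²·(1 − 0.01121272)·522900000/141 = 1.0788018 × 10^6.
E: Wₕ = 0.34670462; term = 0.34670462²·(1 − 0.12353819)·340000000/993 = 36072.973.
D: Wₕ = 0.11089545; term = 0.11089545²·(1 − 0.02217036)·891700000/57 = 188119.81.
Sum = 1.3029946 × 10^6.
SE = √(1.3029946 × 10^6) = 1141.

1141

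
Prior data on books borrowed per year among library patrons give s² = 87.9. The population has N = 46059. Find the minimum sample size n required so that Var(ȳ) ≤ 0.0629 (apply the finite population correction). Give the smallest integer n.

Without fpc, n₀ = s²/D = 87.9/0.0629 = 1397.4563.
With fpc, (1 − n/N)·s²/n ≤ D requires n ≥ n₀/(1 + n₀/N) = 1397.4563/(1 + 1397.4563/46059) = 1356.3052.
Rounding up, n = 1357.

1357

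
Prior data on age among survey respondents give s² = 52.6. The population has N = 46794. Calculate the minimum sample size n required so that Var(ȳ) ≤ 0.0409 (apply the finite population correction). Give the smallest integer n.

Without fpc, n₀ = s²/D = 52.6/0.0409 = 1286.0636.
With fpc, (1 − n/N)·s²/n ≤ D requires n ≥ n₀/(1 + n₀/N) = 1286.0636/(1 + 1286.0636/46794) = 1251.6635.
Rounding up, n = 1252.

1252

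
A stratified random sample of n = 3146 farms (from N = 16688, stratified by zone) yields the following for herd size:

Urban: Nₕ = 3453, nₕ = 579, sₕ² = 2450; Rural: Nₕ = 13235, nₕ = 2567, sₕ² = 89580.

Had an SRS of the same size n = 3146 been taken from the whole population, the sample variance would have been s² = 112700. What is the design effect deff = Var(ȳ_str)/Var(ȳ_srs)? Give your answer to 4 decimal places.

Var(ȳ_str) = Σ Wₕ²(1−fₕ)sₕ²/nₕ with Wₕ = Nₕ/16688:
  Urban: (3453/16688)²·(1−579/3453)·2450/579 = 0.15078644
  Rural: (13235/16688)²·(1−2567/13235)·89580/2567 = 17.69227
  → Var(ȳ_str) = 17.843056.
Var(ȳ_srs) = (1 − 3146/16688)·112700/3146 = 29.069912.
deff = 17.843056 / 29.069912 = 0.6138.

0.6138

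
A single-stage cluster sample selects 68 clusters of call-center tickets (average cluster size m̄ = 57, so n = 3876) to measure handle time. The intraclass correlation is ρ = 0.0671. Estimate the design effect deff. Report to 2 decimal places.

deff = 1 + (57 − 1)·0.0671 = 1 + 3.7576 = 4.7576.

4.76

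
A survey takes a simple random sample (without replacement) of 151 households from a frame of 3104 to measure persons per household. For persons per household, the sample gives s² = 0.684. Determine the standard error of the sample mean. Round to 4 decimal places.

0.0656

Under SRS without replacement, Var(ȳ) = (1 − f)·s²/n with f = n/N = 151/3104 = 0.04864691.
Var(ȳ) = (1 − 0.04864691)·0.684/151 = 0.95135309·0.0045298013 = 0.0043094405.
SE(ȳ) = √(0.0043094405) = 0.0656.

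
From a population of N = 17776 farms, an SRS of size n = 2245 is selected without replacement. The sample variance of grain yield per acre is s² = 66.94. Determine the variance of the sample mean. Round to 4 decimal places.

Under SRS without replacement, Var(ȳ) = (1 − f)·s²/n with f = n/N = 2245/17776 = 0.12629388.
Var(ȳ) = (1 − 0.12629388)·66.94/2245 = 0.87370612·0.029817372 = 0.02605162.

0.0261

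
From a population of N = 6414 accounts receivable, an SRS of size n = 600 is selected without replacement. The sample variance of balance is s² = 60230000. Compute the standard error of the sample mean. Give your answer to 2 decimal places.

Under SRS without replacement, Var(ȳ) = (1 − f)·s²/n with f = n/N = 600/6414 = 0.09354537.
Var(ȳ) = (1 − 0.09354537)·60230000/600 = 0.90645463·100383.33 = 90992.937.
SE(ȳ) = √(90992.937) = 301.65.

301.65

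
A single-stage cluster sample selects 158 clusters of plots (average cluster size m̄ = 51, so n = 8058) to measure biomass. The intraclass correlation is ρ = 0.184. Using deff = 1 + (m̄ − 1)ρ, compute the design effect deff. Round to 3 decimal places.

10.200

deff = 1 + (51 − 1)·0.184 = 1 + 9.2 = 10.2.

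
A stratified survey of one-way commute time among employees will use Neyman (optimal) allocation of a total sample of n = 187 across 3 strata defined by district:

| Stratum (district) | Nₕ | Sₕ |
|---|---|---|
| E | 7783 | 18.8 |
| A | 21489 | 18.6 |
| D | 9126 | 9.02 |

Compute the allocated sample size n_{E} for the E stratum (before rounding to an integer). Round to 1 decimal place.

Neyman allocation: nₕ = n·NₕSₕ / Σⱼ NⱼSⱼ.
Σ NⱼSⱼ = 7783·18.8 + 21489·18.6 + 9126·9.02 = 628332.32.
n_{E} = 187·7783·18.8 / 628332.32 = 43.5.

43.5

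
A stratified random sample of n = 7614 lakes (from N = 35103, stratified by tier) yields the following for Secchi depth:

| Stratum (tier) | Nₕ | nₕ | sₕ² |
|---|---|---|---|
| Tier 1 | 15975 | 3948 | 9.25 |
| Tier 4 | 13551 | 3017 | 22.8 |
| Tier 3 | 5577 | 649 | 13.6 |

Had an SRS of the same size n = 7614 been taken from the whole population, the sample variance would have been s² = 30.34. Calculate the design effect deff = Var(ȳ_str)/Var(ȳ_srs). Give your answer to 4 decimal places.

Var(ȳ_str) = Σ Wₕ²(1−fₕ)sₕ²/nₕ with Wₕ = Nₕ/35103:
  Tier 1: (15975/35103)²·(1−3948/15975)·9.25/3948 = 3.6532071 × 10^-4
  Tier 4: (13551/35103)²·(1−3017/13551)·22.8/3017 = 8.7545883 × 10^-4
  Tier 3: (5577/35103)²·(1−649/5577)·13.6/649 = 4.6738749 × 10^-4
  → Var(ȳ_str) = 0.001708167.
Var(ȳ_srs) = (1 − 7614/35103)·30.34/7614 = 0.0031204513.
deff = 0.001708167 / 0.0031204513 = 0.5474.

0.5474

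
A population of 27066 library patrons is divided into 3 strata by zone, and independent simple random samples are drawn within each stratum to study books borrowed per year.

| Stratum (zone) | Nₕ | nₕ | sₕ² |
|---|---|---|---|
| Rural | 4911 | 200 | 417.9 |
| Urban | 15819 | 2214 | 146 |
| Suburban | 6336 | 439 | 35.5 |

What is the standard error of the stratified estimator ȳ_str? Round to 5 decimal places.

Var(ȳ_str) = Σₕ Wₕ²(1 − fₕ)sₕ²/nₕ with Wₕ = Nₕ/N, N = 27066.
Rural: Wₕ = 0.18144536; term = 0.18144536²·(1 − 0.04072490)·417.9/200 = 0.065989868.
Urban: Wₕ = 0.58446021; term = 0.58446021²·(1 − 0.13995828)·146/2214 = 0.019373347.
Suburban: Wₕ = 0.23409444; term = 0.23409444²·(1 − 0.06928662)·35.5/439 = 0.0041244114.
Sum = 0.089487626.
SE = √(0.089487626) = 0.29914.

0.29914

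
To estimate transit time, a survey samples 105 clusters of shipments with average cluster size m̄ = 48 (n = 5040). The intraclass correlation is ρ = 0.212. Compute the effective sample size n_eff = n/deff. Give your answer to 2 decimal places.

459.69

deff = 1 + (48 − 1)·0.212 = 1 + 9.964 = 10.964.
n_eff = 5040 / 10.964 = 459.69.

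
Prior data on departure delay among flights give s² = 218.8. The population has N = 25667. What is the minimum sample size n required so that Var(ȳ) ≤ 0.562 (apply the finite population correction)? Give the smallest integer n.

384

Without fpc, n₀ = s²/D = 218.8/0.562 = 389.3238.
With fpc, (1 − n/N)·s²/n ≤ D requires n ≥ n₀/(1 + n₀/N) = 389.3238/(1 + 389.3238/25667) = 383.5067.
Rounding up, n = 384.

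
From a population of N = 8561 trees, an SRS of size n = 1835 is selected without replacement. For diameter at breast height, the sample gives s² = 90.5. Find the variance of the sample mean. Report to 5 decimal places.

Under SRS without replacement, Var(ȳ) = (1 − f)·s²/n with f = n/N = 1835/8561 = 0.21434412.
Var(ȳ) = (1 − 0.21434412)·90.5/1835 = 0.78565588·0.049318801 = 0.038747606.

0.03875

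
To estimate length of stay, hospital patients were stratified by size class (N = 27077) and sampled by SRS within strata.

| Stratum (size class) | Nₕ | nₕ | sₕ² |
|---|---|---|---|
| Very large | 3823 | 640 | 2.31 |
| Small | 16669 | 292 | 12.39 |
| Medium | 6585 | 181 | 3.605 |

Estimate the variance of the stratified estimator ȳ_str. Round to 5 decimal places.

0.01700

Var(ȳ_str) = Σₕ Wₕ²(1 − fₕ)sₕ²/nₕ with Wₕ = Nₕ/N, N = 27077.
Very large: Wₕ = 0.14118994; term = 0.14118994²·(1 − 0.16740779)·2.31/640 = 5.9906211 × 10^-5.
Small: Wₕ = 0.61561473; term = 0.61561473²·(1 − 0.01751755)·12.39/292 = 0.01579906.
Medium: Wₕ = 0.24319533; term = 0.24319533²·(1 − 0.02748671)·3.605/181 = 0.0011455992.
Sum = 0.017004565.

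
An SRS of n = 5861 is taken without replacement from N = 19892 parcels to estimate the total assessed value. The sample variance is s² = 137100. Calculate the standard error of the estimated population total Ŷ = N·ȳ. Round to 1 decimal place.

80800.9

Var(Ŷ) = N²·Var(ȳ) = N²·(1 − n/N)·s²/n.
f = 5861/19892 = 0.29464106; Var(ȳ) = 0.70535894·137100/5861 = 16.499695.
Var(Ŷ) = 19892² · 16.499695 = 6.5287918 × 10^9.
SE(Ŷ) = √(6.5287918 × 10^9) = 80800.9.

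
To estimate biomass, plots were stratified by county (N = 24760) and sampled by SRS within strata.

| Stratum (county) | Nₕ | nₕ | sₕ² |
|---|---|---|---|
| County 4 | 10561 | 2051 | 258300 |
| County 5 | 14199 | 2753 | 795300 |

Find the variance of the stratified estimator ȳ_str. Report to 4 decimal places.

95.0460

Var(ȳ_str) = Σₕ Wₕ²(1 − fₕ)sₕ²/nₕ with Wₕ = Nₕ/N, N = 24760.
County 4: Wₕ = 0.42653473; term = 0.42653473²·(1 − 0.19420509)·258300/2051 = 18.462566.
County 5: Wₕ = 0.57346527; term = 0.57346527²·(1 − 0.19388689)·795300/2753 = 76.583461.
Sum = 95.046027.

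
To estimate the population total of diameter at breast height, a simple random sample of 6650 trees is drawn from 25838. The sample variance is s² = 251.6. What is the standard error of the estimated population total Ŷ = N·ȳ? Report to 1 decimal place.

4331.0

Var(Ŷ) = N²·Var(ȳ) = N²·(1 − n/N)·s²/n.
f = 6650/25838 = 0.25737286; Var(ȳ) = 0.74262714·251.6/6650 = 0.028096991.
Var(Ŷ) = 25838² · 0.028096991 = 1.8757614 × 10^7.
SE(Ŷ) = √(1.8757614 × 10^7) = 4331.0.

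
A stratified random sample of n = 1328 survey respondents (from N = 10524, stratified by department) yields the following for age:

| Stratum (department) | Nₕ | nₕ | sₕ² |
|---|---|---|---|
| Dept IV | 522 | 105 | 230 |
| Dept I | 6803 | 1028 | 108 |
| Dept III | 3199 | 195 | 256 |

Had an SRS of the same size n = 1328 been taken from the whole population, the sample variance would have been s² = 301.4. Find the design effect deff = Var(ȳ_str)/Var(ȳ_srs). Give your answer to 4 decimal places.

0.7840

Var(ȳ_str) = Σ Wₕ²(1−fₕ)sₕ²/nₕ with Wₕ = Nₕ/10524:
  Dept IV: (522/10524)²·(1−105/522)·230/105 = 0.0043051017
  Dept I: (6803/10524)²·(1−1028/6803)·108/1028 = 0.037266742
  Dept III: (3199/10524)²·(1−195/3199)·256/195 = 0.11390895
  → Var(ȳ_str) = 0.15548079.
Var(ȳ_srs) = (1 − 1328/10524)·301.4/1328 = 0.19831853.
deff = 0.15548079 / 0.19831853 = 0.7840.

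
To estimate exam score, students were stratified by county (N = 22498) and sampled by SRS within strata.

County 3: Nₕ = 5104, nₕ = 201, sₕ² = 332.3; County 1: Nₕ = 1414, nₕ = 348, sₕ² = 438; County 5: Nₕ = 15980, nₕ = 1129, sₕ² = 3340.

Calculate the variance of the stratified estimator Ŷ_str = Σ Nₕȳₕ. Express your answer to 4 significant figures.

Var(Ŷ_str) = Σₕ Nₕ²(1 − fₕ)sₕ²/nₕ.
County 3: 5104²·(1 − 201/5104)·332.3/201 = 4.1372031 × 10^7.
County 1: 1414²·(1 − 348/1414)·438/348 = 1.8971492 × 10^6.
County 5: 15980²·(1 − 1129/15980)·3340/1129 = 7.0207741 × 10^8.
Sum = 7.4534659 × 10^8.

7.453 × 10^8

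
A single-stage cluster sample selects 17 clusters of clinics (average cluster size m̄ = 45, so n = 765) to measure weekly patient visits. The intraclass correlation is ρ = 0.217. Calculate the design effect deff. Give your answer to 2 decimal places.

deff = 1 + (45 − 1)·0.217 = 1 + 9.548 = 10.548.

10.55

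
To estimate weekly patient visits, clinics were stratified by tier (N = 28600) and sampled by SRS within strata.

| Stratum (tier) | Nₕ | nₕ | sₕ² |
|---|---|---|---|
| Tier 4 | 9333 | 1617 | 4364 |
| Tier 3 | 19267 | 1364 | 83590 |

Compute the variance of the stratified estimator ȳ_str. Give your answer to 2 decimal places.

26.08

Var(ȳ_str) = Σₕ Wₕ²(1 − fₕ)sₕ²/nₕ with Wₕ = Nₕ/N, N = 28600.
Tier 4: Wₕ = 0.32632867; term = 0.32632867²·(1 − 0.17325619)·4364/1617 = 0.23760531.
Tier 3: Wₕ = 0.67367133; term = 0.67367133²·(1 − 0.07079462)·83590/1364 = 25.84329.
Sum = 26.080895.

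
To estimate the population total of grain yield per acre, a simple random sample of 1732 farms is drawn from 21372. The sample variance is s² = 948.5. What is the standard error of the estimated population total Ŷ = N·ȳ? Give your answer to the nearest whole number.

Var(Ŷ) = N²·Var(ȳ) = N²·(1 − n/N)·s²/n.
f = 1732/21372 = 0.08104061; Var(ȳ) = 0.91895939·948.5/1732 = 0.5032523.
Var(Ŷ) = 21372² · 0.5032523 = 2.2986672 × 10^8.
SE(Ŷ) = √(2.2986672 × 10^8) = 15161.

15161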